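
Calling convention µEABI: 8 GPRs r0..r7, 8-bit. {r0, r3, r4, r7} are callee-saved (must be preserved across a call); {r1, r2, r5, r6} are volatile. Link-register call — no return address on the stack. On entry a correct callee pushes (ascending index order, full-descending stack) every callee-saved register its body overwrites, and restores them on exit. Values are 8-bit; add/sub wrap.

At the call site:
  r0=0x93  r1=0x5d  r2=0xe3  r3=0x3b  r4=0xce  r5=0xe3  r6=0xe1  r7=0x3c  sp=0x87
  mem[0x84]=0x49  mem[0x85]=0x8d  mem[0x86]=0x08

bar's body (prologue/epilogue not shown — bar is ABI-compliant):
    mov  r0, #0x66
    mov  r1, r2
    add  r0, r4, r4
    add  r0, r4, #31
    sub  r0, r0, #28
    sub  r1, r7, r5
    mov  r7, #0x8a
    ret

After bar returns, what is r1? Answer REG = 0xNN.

REG = 0x59

prologue: push r0 → mem[0x86]=0x93, sp=0x86
prologue: push r7 → mem[0x85]=0x3c, sp=0x85
body[0] mov  r0, #0x66 → r0=0x66
body[1] mov  r1, r2 → r1=0xe3
body[2] add  r0, r4, r4 → r0=0x9c
body[3] add  r0, r4, #31 → r0=0xed
body[4] sub  r0, r0, #28 → r0=0xd1
body[5] sub  r1, r7, r5 → r1=0x59
body[6] mov  r7, #0x8a → r7=0x8a
epilogue: pop r7=0x3c, sp=0x86
epilogue: pop r0=0x93, sp=0x87
r1 is caller-saved → body value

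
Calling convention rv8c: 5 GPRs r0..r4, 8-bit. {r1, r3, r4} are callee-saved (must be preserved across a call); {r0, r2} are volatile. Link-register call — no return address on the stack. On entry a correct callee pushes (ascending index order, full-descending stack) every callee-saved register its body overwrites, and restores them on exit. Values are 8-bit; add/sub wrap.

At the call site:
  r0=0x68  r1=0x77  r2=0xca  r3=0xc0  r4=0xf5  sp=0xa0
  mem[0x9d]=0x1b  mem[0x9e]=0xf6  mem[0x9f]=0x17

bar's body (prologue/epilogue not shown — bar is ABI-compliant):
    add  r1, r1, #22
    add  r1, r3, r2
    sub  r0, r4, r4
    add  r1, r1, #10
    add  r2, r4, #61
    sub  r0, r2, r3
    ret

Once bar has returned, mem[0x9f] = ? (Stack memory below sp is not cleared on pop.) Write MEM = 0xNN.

prologue: push r1 -> mem[0x9f]=0x77, sp=0x9f
body[0] add  r1, r1, #22 -> r1=0x8d
body[1] add  r1, r3, r2 -> r1=0x8a
body[2] sub  r0, r4, r4 -> r0=0x00
body[3] add  r1, r1, #10 -> r1=0x94
body[4] add  r2, r4, #61 -> r2=0x32
body[5] sub  r0, r2, r3 -> r0=0x72
epilogue: pop r1=0x77, sp=0xa0
prologue pushed ['r1'] at ['0x9f']

MEM = 0x77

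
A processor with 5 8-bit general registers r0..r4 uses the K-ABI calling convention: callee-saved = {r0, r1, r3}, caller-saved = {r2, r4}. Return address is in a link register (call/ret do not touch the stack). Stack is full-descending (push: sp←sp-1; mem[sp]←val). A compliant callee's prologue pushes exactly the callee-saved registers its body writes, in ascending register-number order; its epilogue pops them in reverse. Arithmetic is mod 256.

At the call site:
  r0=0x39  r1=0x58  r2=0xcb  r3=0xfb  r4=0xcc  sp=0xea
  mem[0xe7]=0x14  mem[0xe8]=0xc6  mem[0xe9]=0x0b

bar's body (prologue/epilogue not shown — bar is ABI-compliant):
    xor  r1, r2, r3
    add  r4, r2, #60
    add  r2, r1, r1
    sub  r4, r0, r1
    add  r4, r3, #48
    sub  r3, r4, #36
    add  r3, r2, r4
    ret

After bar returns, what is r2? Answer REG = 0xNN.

prologue: push r1 -> mem[0xe9]=0x58, sp=0xe9
prologue: push r3 -> mem[0xe8]=0xfb, sp=0xe8
body[0] xor  r1, r2, r3 -> r1=0x30
body[1] add  r4, r2, #60 -> r4=0x07
body[2] add  r2, r1, r1 -> r2=0x60
body[3] sub  r4, r0, r1 -> r4=0x09
body[4] add  r4, r3, #48 -> r4=0x2b
body[5] sub  r3, r4, #36 -> r3=0x07
body[6] add  r3, r2, r4 -> r3=0x8b
epilogue: pop r3=0xfb, sp=0xe9
epilogue: pop r1=0x58, sp=0xea
r2 is caller-saved -> body value

REG = 0x60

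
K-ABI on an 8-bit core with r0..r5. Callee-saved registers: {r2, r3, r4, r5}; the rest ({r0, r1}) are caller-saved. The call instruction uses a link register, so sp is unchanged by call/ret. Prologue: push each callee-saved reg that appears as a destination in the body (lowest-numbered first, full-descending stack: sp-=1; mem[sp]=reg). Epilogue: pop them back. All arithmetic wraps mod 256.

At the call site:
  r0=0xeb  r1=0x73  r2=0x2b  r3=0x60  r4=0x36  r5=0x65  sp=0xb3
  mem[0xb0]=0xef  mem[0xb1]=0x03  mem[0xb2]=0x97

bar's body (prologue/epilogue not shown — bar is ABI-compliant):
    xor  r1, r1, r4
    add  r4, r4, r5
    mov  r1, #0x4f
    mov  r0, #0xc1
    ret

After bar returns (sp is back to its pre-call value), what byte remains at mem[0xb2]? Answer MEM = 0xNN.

MEM = 0x36

prologue: push r4 → mem[0xb2]=0x36, sp=0xb2
body[0] xor  r1, r1, r4 → r1=0x45
body[1] add  r4, r4, r5 → r4=0x9b
body[2] mov  r1, #0x4f → r1=0x4f
body[3] mov  r0, #0xc1 → r0=0xc1
epilogue: pop r4=0x36, sp=0xb3
prologue pushed ['r4'] at ['0xb2']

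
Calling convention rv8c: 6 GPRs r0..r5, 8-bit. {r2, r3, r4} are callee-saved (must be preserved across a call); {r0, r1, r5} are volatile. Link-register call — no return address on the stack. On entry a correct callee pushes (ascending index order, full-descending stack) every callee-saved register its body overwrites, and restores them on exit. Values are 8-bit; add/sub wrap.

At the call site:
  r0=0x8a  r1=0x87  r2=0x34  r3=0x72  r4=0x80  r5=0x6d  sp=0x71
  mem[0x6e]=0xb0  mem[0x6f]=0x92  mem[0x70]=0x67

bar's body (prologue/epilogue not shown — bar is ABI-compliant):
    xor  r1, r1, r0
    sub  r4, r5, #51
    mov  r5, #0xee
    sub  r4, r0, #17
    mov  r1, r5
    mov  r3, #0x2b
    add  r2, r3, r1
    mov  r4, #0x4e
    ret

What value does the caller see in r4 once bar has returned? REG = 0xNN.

prologue: push r2 → mem[0x70]=0x34, sp=0x70
prologue: push r3 → mem[0x6f]=0x72, sp=0x6f
prologue: push r4 → mem[0x6e]=0x80, sp=0x6e
body[0] xor  r1, r1, r0 → r1=0x0d
body[1] sub  r4, r5, #51 → r4=0x3a
body[2] mov  r5, #0xee → r5=0xee
body[3] sub  r4, r0, #17 → r4=0x79
body[4] mov  r1, r5 → r1=0xee
body[5] mov  r3, #0x2b → r3=0x2b
body[6] add  r2, r3, r1 → r2=0x19
body[7] mov  r4, #0x4e → r4=0x4e
epilogue: pop r4=0x80, sp=0x6f
epilogue: pop r3=0x72, sp=0x70
epilogue: pop r2=0x34, sp=0x71
r4 is callee-saved → restored

REG = 0x80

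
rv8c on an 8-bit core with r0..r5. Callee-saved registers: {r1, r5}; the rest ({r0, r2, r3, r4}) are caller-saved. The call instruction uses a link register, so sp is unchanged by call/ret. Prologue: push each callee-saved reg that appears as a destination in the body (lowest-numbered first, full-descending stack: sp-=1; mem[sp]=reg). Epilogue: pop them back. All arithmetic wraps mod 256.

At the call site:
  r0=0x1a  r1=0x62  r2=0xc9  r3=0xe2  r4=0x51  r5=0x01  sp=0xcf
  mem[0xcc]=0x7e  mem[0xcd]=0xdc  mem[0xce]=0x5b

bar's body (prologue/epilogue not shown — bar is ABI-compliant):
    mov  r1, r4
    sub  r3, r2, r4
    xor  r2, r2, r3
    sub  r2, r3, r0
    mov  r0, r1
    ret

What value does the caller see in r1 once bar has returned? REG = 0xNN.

prologue: push r1 -> mem[0xce]=0x62, sp=0xce
body[0] mov  r1, r4 -> r1=0x51
body[1] sub  r3, r2, r4 -> r3=0x78
body[2] xor  r2, r2, r3 -> r2=0xb1
body[3] sub  r2, r3, r0 -> r2=0x5e
body[4] mov  r0, r1 -> r0=0x51
epilogue: pop r1=0x62, sp=0xcf
r1 is callee-saved -> restored

REG = 0x62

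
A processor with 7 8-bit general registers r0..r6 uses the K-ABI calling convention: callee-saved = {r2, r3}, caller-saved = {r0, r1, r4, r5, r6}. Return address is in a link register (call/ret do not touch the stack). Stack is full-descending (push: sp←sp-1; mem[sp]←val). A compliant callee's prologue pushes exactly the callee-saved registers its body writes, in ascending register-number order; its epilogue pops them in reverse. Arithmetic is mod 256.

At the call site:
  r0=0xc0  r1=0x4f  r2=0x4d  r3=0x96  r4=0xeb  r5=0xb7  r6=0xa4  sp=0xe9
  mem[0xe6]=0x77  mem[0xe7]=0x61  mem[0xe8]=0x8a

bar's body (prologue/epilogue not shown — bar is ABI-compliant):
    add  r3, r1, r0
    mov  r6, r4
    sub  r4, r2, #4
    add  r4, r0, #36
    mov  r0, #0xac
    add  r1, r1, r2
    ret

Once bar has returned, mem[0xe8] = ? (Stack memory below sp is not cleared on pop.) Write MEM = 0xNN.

MEM = 0x96

prologue: push r3 → mem[0xe8]=0x96, sp=0xe8
body[0] add  r3, r1, r0 → r3=0x0f
body[1] mov  r6, r4 → r6=0xeb
body[2] sub  r4, r2, #4 → r4=0x49
body[3] add  r4, r0, #36 → r4=0xe4
body[4] mov  r0, #0xac → r0=0xac
body[5] add  r1, r1, r2 → r1=0x9c
epilogue: pop r3=0x96, sp=0xe9
prologue pushed ['r3'] at ['0xe8']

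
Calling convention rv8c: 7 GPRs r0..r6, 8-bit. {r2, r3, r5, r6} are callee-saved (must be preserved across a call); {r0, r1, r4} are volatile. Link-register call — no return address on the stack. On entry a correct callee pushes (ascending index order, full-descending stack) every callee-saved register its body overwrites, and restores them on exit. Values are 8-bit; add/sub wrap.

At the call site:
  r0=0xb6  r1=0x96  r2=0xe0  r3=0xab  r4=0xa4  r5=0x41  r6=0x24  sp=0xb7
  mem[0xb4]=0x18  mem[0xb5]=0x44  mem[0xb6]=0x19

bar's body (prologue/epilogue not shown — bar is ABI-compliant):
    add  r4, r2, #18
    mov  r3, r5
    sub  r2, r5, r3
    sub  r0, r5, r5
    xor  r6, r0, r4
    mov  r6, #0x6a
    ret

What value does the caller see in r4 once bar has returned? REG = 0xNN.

prologue: push r2 -> mem[0xb6]=0xe0, sp=0xb6
prologue: push r3 -> mem[0xb5]=0xab, sp=0xb5
prologue: push r6 -> mem[0xb4]=0x24, sp=0xb4
body[0] add  r4, r2, #18 -> r4=0xf2
body[1] mov  r3, r5 -> r3=0x41
body[2] sub  r2, r5, r3 -> r2=0x00
body[3] sub  r0, r5, r5 -> r0=0x00
body[4] xor  r6, r0, r4 -> r6=0xf2
body[5] mov  r6, #0x6a -> r6=0x6a
epilogue: pop r6=0x24, sp=0xb5
epilogue: pop r3=0xab, sp=0xb6
epilogue: pop r2=0xe0, sp=0xb7
r4 is caller-saved -> body value

REG = 0xf2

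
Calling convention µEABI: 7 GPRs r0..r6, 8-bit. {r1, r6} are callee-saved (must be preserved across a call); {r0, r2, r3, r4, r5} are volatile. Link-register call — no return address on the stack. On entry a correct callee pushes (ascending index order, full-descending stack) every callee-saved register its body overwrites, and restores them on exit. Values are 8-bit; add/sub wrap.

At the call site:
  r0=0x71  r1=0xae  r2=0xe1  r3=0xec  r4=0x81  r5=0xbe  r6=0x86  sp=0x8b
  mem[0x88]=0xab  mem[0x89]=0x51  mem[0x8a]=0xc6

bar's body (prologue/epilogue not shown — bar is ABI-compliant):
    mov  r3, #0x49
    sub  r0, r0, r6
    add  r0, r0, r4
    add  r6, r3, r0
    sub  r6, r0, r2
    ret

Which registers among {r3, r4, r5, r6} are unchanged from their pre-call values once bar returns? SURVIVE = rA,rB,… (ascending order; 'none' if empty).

prologue: push r6 -> mem[0x8a]=0x86, sp=0x8a
body[0] mov  r3, #0x49 -> r3=0x49
body[1] sub  r0, r0, r6 -> r0=0xeb
body[2] add  r0, r0, r4 -> r0=0x6c
body[3] add  r6, r3, r0 -> r6=0xb5
body[4] sub  r6, r0, r2 -> r6=0x8b
epilogue: pop r6=0x86, sp=0x8b
r3: caller-saved, written=True
r4: caller-saved, written=False
r5: caller-saved, written=False
r6: callee-saved, written=True

SURVIVE = r4,r5,r6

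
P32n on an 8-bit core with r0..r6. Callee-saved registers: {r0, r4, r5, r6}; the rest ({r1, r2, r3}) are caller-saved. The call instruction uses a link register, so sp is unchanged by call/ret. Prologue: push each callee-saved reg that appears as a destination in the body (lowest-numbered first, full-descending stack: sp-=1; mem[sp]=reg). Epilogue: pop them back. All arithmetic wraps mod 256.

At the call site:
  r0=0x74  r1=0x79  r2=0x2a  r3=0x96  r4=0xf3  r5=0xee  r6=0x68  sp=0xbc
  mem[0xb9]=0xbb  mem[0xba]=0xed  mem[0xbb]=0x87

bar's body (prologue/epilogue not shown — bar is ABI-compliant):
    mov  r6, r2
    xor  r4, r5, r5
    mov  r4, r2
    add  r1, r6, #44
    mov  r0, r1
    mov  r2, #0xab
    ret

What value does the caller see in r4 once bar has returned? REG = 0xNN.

prologue: push r0 -> mem[0xbb]=0x74, sp=0xbb
prologue: push r4 -> mem[0xba]=0xf3, sp=0xba
prologue: push r6 -> mem[0xb9]=0x68, sp=0xb9
body[0] mov  r6, r2 -> r6=0x2a
body[1] xor  r4, r5, r5 -> r4=0x00
body[2] mov  r4, r2 -> r4=0x2a
body[3] add  r1, r6, #44 -> r1=0x56
body[4] mov  r0, r1 -> r0=0x56
body[5] mov  r2, #0xab -> r2=0xab
epilogue: pop r6=0x68, sp=0xba
epilogue: pop r4=0xf3, sp=0xbb
epilogue: pop r0=0x74, sp=0xbc
r4 is callee-saved -> restored

REG = 0xf3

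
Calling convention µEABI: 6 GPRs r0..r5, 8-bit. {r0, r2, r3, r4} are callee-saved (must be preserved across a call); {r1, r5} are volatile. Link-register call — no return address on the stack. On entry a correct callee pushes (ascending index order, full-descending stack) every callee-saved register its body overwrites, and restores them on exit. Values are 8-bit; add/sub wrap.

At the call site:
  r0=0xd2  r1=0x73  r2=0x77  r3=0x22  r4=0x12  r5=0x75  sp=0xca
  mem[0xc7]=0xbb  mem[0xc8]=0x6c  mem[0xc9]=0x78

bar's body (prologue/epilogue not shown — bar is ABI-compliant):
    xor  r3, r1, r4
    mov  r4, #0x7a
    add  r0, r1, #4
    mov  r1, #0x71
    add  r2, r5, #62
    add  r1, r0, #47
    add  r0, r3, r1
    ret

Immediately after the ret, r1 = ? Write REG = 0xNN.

prologue: push r0 -> mem[0xc9]=0xd2, sp=0xc9
prologue: push r2 -> mem[0xc8]=0x77, sp=0xc8
prologue: push r3 -> mem[0xc7]=0x22, sp=0xc7
prologue: push r4 -> mem[0xc6]=0x12, sp=0xc6
body[0] xor  r3, r1, r4 -> r3=0x61
body[1] mov  r4, #0x7a -> r4=0x7a
body[2] add  r0, r1, #4 -> r0=0x77
body[3] mov  r1, #0x71 -> r1=0x71
body[4] add  r2, r5, #62 -> r2=0xb3
body[5] add  r1, r0, #47 -> r1=0xa6
body[6] add  r0, r3, r1 -> r0=0x07
epilogue: pop r4=0x12, sp=0xc7
epilogue: pop r3=0x22, sp=0xc8
epilogue: pop r2=0x77, sp=0xc9
epilogue: pop r0=0xd2, sp=0xca
r1 is caller-saved -> body value

REG = 0xa6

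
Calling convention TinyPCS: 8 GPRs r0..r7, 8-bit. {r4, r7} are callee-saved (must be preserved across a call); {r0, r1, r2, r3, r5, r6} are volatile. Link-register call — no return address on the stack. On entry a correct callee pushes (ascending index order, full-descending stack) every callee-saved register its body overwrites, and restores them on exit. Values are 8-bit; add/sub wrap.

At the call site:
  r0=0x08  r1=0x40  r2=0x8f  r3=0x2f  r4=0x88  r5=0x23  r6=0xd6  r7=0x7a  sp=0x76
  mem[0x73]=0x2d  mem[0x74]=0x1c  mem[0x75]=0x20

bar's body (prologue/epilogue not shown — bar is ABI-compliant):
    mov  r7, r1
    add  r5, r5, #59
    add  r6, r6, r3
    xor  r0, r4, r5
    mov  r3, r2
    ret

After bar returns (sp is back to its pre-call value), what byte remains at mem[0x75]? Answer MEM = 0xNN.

prologue: push r7 -> mem[0x75]=0x7a, sp=0x75
body[0] mov  r7, r1 -> r7=0x40
body[1] add  r5, r5, #59 -> r5=0x5e
body[2] add  r6, r6, r3 -> r6=0x05
body[3] xor  r0, r4, r5 -> r0=0xd6
body[4] mov  r3, r2 -> r3=0x8f
epilogue: pop r7=0x7a, sp=0x76
prologue pushed ['r7'] at ['0x75']

MEM = 0x7a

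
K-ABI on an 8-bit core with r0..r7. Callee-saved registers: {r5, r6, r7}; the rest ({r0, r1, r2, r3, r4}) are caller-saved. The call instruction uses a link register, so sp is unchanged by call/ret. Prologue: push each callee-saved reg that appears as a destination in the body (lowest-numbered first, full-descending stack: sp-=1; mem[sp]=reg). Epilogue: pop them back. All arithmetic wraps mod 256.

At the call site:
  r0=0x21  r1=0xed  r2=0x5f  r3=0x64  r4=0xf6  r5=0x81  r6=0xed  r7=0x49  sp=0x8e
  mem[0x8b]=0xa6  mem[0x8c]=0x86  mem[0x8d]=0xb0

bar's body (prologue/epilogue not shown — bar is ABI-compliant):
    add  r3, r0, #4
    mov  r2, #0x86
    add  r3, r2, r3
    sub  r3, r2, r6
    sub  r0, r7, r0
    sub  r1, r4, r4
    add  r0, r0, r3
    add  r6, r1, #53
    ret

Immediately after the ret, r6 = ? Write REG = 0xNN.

REG = 0xed

prologue: push r6 -> mem[0x8d]=0xed, sp=0x8d
body[0] add  r3, r0, #4 -> r3=0x25
body[1] mov  r2, #0x86 -> r2=0x86
body[2] add  r3, r2, r3 -> r3=0xab
body[3] sub  r3, r2, r6 -> r3=0x99
body[4] sub  r0, r7, r0 -> r0=0x28
body[5] sub  r1, r4, r4 -> r1=0x00
body[6] add  r0, r0, r3 -> r0=0xc1
body[7] add  r6, r1, #53 -> r6=0x35
epilogue: pop r6=0xed, sp=0x8e
r6 is callee-saved -> restored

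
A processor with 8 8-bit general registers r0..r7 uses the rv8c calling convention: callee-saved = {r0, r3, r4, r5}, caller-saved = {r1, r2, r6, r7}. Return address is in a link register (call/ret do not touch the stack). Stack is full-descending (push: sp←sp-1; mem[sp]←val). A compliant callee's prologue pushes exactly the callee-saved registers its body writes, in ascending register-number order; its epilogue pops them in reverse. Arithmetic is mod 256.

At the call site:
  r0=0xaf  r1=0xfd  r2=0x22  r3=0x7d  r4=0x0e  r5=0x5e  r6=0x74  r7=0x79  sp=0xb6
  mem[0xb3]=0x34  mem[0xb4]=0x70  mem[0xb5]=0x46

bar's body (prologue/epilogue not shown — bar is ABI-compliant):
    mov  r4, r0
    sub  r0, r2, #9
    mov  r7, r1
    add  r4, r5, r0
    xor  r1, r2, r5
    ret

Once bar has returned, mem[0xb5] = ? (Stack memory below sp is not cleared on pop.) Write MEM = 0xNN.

prologue: push r0 -> mem[0xb5]=0xaf, sp=0xb5
prologue: push r4 -> mem[0xb4]=0x0e, sp=0xb4
body[0] mov  r4, r0 -> r4=0xaf
body[1] sub  r0, r2, #9 -> r0=0x19
body[2] mov  r7, r1 -> r7=0xfd
body[3] add  r4, r5, r0 -> r4=0x77
body[4] xor  r1, r2, r5 -> r1=0x7c
epilogue: pop r4=0x0e, sp=0xb5
epilogue: pop r0=0xaf, sp=0xb6
prologue pushed ['r0', 'r4'] at ['0xb5', '0xb4']

MEM = 0xaf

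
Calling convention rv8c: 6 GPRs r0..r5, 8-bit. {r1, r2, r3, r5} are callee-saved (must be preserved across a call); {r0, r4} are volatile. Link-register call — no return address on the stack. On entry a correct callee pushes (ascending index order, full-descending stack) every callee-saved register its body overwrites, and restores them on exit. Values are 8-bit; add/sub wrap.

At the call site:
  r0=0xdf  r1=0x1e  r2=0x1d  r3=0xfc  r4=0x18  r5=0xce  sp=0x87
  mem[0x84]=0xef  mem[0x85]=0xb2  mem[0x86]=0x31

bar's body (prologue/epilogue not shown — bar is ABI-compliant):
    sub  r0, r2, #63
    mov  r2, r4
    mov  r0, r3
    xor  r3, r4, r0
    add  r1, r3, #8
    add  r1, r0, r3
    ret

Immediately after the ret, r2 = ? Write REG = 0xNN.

prologue: push r1 → mem[0x86]=0x1e, sp=0x86
prologue: push r2 → mem[0x85]=0x1d, sp=0x85
prologue: push r3 → mem[0x84]=0xfc, sp=0x84
body[0] sub  r0, r2, #63 → r0=0xde
body[1] mov  r2, r4 → r2=0x18
body[2] mov  r0, r3 → r0=0xfc
body[3] xor  r3, r4, r0 → r3=0xe4
body[4] add  r1, r3, #8 → r1=0xec
body[5] add  r1, r0, r3 → r1=0xe0
epilogue: pop r3=0xfc, sp=0x85
epilogue: pop r2=0x1d, sp=0x86
epilogue: pop r1=0x1e, sp=0x87
r2 is callee-saved → restored

REG = 0x1d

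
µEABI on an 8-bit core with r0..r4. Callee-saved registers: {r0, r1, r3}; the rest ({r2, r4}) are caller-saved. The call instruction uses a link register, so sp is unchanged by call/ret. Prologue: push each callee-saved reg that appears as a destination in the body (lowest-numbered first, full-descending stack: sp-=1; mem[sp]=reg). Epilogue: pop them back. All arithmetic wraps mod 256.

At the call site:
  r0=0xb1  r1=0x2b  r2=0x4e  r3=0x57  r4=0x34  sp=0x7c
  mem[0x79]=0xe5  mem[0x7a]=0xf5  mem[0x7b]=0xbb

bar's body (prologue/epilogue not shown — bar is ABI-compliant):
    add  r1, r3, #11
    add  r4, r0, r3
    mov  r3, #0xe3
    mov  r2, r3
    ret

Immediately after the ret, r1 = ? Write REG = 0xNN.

prologue: push r1 → mem[0x7b]=0x2b, sp=0x7b
prologue: push r3 → mem[0x7a]=0x57, sp=0x7a
body[0] add  r1, r3, #11 → r1=0x62
body[1] add  r4, r0, r3 → r4=0x08
body[2] mov  r3, #0xe3 → r3=0xe3
body[3] mov  r2, r3 → r2=0xe3
epilogue: pop r3=0x57, sp=0x7b
epilogue: pop r1=0x2b, sp=0x7c
r1 is callee-saved → restored

REG = 0x2b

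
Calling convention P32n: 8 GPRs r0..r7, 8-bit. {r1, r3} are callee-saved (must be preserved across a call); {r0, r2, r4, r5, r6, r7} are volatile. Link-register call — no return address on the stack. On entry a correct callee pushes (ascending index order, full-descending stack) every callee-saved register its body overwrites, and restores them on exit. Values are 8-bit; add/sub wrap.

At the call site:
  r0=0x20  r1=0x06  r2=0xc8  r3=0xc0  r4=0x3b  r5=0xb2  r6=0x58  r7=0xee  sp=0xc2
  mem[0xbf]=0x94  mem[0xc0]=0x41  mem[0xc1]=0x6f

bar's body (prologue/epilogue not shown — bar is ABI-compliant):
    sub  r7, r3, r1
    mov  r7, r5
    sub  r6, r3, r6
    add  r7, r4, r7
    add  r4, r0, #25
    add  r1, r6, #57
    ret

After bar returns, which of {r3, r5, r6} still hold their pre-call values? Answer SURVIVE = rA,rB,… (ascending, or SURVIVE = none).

prologue: push r1 -> mem[0xc1]=0x06, sp=0xc1
body[0] sub  r7, r3, r1 -> r7=0xba
body[1] mov  r7, r5 -> r7=0xb2
body[2] sub  r6, r3, r6 -> r6=0x68
body[3] add  r7, r4, r7 -> r7=0xed
body[4] add  r4, r0, #25 -> r4=0x39
body[5] add  r1, r6, #57 -> r1=0xa1
epilogue: pop r1=0x06, sp=0xc2
r3: callee-saved, written=False
r5: caller-saved, written=False
r6: caller-saved, written=True

SURVIVE = r3,r5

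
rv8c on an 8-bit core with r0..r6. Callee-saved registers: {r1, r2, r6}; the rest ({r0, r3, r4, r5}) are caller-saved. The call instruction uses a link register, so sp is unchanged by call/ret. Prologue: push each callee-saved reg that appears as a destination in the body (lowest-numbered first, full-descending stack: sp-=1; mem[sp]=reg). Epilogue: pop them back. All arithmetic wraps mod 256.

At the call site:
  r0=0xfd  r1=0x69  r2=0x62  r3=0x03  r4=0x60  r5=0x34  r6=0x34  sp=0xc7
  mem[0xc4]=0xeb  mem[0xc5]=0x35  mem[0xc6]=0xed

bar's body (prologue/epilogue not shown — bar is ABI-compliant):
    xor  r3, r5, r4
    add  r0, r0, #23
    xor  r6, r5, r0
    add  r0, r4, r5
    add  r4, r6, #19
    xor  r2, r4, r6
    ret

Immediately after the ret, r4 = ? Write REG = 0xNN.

prologue: push r2 -> mem[0xc6]=0x62, sp=0xc6
prologue: push r6 -> mem[0xc5]=0x34, sp=0xc5
body[0] xor  r3, r5, r4 -> r3=0x54
body[1] add  r0, r0, #23 -> r0=0x14
body[2] xor  r6, r5, r0 -> r6=0x20
body[3] add  r0, r4, r5 -> r0=0x94
body[4] add  r4, r6, #19 -> r4=0x33
body[5] xor  r2, r4, r6 -> r2=0x13
epilogue: pop r6=0x34, sp=0xc6
epilogue: pop r2=0x62, sp=0xc7
r4 is caller-saved -> body value

REG = 0x33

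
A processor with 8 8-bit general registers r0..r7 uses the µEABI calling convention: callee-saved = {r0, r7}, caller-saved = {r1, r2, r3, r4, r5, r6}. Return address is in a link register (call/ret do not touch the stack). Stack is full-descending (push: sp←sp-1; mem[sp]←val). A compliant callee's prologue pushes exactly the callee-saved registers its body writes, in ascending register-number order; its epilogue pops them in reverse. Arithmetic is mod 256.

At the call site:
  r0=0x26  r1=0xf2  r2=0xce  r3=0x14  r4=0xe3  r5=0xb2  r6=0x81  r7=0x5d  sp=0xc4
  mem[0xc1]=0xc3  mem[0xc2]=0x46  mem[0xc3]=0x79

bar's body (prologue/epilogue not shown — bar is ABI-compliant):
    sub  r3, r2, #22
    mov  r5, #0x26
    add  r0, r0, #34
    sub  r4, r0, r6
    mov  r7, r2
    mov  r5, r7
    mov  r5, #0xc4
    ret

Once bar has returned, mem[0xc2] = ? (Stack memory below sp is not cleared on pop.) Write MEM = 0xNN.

MEM = 0x5d

prologue: push r0 -> mem[0xc3]=0x26, sp=0xc3
prologue: push r7 -> mem[0xc2]=0x5d, sp=0xc2
body[0] sub  r3, r2, #22 -> r3=0xb8
body[1] mov  r5, #0x26 -> r5=0x26
body[2] add  r0, r0, #34 -> r0=0x48
body[3] sub  r4, r0, r6 -> r4=0xc7
body[4] mov  r7, r2 -> r7=0xce
body[5] mov  r5, r7 -> r5=0xce
body[6] mov  r5, #0xc4 -> r5=0xc4
epilogue: pop r7=0x5d, sp=0xc3
epilogue: pop r0=0x26, sp=0xc4
prologue pushed ['r0', 'r7'] at ['0xc3', '0xc2']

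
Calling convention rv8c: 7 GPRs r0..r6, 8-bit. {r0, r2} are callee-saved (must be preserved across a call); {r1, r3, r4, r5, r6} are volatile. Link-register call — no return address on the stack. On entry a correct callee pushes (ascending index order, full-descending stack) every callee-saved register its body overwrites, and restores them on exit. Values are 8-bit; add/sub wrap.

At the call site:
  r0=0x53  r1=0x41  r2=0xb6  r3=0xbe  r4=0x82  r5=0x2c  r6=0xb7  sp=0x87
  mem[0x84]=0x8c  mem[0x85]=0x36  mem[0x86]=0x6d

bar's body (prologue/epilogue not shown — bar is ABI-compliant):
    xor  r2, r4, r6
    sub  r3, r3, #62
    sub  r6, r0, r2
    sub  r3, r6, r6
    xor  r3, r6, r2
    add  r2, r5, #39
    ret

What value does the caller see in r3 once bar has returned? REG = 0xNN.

prologue: push r2 → mem[0x86]=0xb6, sp=0x86
body[0] xor  r2, r4, r6 → r2=0x35
body[1] sub  r3, r3, #62 → r3=0x80
body[2] sub  r6, r0, r2 → r6=0x1e
body[3] sub  r3, r6, r6 → r3=0x00
body[4] xor  r3, r6, r2 → r3=0x2b
body[5] add  r2, r5, #39 → r2=0x53
epilogue: pop r2=0xb6, sp=0x87
r3 is caller-saved → body value

REG = 0x2b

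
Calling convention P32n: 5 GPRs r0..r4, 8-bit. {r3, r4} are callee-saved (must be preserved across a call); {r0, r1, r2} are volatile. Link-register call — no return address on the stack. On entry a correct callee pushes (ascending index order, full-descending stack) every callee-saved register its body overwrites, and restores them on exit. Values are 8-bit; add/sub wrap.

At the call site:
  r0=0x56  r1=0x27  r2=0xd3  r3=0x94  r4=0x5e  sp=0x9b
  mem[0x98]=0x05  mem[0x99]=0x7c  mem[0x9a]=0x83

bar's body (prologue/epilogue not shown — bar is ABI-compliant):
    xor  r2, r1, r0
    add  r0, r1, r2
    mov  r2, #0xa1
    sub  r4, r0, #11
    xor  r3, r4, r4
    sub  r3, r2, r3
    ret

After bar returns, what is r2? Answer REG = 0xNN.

prologue: push r3 -> mem[0x9a]=0x94, sp=0x9a
prologue: push r4 -> mem[0x99]=0x5e, sp=0x99
body[0] xor  r2, r1, r0 -> r2=0x71
body[1] add  r0, r1, r2 -> r0=0x98
body[2] mov  r2, #0xa1 -> r2=0xa1
body[3] sub  r4, r0, #11 -> r4=0x8d
body[4] xor  r3, r4, r4 -> r3=0x00
body[5] sub  r3, r2, r3 -> r3=0xa1
epilogue: pop r4=0x5e, sp=0x9a
epilogue: pop r3=0x94, sp=0x9b
r2 is caller-saved -> body value

REG = 0xa1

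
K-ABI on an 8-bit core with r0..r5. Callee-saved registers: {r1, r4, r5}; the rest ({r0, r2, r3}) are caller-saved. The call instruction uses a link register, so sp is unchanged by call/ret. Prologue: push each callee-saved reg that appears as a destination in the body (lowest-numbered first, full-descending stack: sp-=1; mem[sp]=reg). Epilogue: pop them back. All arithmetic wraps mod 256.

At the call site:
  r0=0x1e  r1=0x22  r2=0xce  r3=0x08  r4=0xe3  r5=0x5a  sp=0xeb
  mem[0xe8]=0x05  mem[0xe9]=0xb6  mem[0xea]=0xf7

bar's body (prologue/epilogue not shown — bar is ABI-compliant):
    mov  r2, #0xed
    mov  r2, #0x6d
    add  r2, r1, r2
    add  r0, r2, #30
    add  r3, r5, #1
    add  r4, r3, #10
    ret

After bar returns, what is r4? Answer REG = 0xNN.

REG = 0xe3

prologue: push r4 → mem[0xea]=0xe3, sp=0xea
body[0] mov  r2, #0xed → r2=0xed
body[1] mov  r2, #0x6d → r2=0x6d
body[2] add  r2, r1, r2 → r2=0x8f
body[3] add  r0, r2, #30 → r0=0xad
body[4] add  r3, r5, #1 → r3=0x5b
body[5] add  r4, r3, #10 → r4=0x65
epilogue: pop r4=0xe3, sp=0xeb
r4 is callee-saved → restored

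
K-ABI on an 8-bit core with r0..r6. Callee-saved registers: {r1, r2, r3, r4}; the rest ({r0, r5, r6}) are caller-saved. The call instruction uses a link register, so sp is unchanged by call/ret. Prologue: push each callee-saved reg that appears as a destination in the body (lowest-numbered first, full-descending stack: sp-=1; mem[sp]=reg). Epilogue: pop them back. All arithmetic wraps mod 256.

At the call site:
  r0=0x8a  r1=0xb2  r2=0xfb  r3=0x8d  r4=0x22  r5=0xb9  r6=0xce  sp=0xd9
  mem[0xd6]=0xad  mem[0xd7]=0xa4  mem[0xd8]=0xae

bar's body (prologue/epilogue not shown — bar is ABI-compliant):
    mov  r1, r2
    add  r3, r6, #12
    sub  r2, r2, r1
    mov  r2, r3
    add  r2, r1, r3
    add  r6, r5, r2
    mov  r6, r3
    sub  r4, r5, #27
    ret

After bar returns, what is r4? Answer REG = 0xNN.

REG = 0x22

prologue: push r1 -> mem[0xd8]=0xb2, sp=0xd8
prologue: push r2 -> mem[0xd7]=0xfb, sp=0xd7
prologue: push r3 -> mem[0xd6]=0x8d, sp=0xd6
prologue: push r4 -> mem[0xd5]=0x22, sp=0xd5
body[0] mov  r1, r2 -> r1=0xfb
body[1] add  r3, r6, #12 -> r3=0xda
body[2] sub  r2, r2, r1 -> r2=0x00
body[3] mov  r2, r3 -> r2=0xda
body[4] add  r2, r1, r3 -> r2=0xd5
body[5] add  r6, r5, r2 -> r6=0x8e
body[6] mov  r6, r3 -> r6=0xda
body[7] sub  r4, r5, #27 -> r4=0x9e
epilogue: pop r4=0x22, sp=0xd6
epilogue: pop r3=0x8d, sp=0xd7
epilogue: pop r2=0xfb, sp=0xd8
epilogue: pop r1=0xb2, sp=0xd9
r4 is callee-saved -> restored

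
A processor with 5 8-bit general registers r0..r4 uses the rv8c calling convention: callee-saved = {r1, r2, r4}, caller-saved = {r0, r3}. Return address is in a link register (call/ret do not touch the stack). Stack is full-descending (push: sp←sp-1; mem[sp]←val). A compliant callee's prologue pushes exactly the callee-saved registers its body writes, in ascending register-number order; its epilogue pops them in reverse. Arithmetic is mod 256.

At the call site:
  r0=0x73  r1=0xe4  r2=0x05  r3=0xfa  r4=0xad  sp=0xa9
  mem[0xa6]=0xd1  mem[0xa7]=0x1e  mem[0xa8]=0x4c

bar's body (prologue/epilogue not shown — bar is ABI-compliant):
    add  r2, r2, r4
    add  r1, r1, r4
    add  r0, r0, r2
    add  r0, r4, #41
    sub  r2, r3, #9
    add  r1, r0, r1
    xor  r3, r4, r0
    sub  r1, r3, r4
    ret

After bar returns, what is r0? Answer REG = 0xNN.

prologue: push r1 → mem[0xa8]=0xe4, sp=0xa8
prologue: push r2 → mem[0xa7]=0x05, sp=0xa7
body[0] add  r2, r2, r4 → r2=0xb2
body[1] add  r1, r1, r4 → r1=0x91
body[2] add  r0, r0, r2 → r0=0x25
body[3] add  r0, r4, #41 → r0=0xd6
body[4] sub  r2, r3, #9 → r2=0xf1
body[5] add  r1, r0, r1 → r1=0x67
body[6] xor  r3, r4, r0 → r3=0x7b
body[7] sub  r1, r3, r4 → r1=0xce
epilogue: pop r2=0x05, sp=0xa8
epilogue: pop r1=0xe4, sp=0xa9
r0 is caller-saved → body value

REG = 0xd6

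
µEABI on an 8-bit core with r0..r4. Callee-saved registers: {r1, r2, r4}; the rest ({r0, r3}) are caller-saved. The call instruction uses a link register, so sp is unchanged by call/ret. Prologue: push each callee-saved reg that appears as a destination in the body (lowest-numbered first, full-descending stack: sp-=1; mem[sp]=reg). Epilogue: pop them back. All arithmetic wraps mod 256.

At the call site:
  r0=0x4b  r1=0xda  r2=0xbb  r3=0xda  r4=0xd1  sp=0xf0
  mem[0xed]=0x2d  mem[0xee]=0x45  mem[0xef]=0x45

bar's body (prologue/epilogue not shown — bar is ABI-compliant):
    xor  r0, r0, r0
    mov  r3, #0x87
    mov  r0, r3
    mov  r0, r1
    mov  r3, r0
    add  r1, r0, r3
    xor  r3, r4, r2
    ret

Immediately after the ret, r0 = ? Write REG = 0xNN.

prologue: push r1 -> mem[0xef]=0xda, sp=0xef
body[0] xor  r0, r0, r0 -> r0=0x00
body[1] mov  r3, #0x87 -> r3=0x87
body[2] mov  r0, r3 -> r0=0x87
body[3] mov  r0, r1 -> r0=0xda
body[4] mov  r3, r0 -> r3=0xda
body[5] add  r1, r0, r3 -> r1=0xb4
body[6] xor  r3, r4, r2 -> r3=0x6a
epilogue: pop r1=0xda, sp=0xf0
r0 is caller-saved -> body value

REG = 0xda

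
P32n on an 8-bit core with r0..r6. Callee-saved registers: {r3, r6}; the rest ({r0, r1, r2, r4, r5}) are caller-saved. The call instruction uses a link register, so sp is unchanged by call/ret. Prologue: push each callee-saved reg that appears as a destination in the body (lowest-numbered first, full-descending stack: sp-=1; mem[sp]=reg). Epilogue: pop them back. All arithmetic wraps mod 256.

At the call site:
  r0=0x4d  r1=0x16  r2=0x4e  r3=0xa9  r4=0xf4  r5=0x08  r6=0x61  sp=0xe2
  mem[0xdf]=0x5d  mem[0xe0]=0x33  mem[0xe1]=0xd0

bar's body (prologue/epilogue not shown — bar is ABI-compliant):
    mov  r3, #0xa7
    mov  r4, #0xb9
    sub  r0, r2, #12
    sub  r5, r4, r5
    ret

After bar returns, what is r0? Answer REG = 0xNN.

prologue: push r3 → mem[0xe1]=0xa9, sp=0xe1
body[0] mov  r3, #0xa7 → r3=0xa7
body[1] mov  r4, #0xb9 → r4=0xb9
body[2] sub  r0, r2, #12 → r0=0x42
body[3] sub  r5, r4, r5 → r5=0xb1
epilogue: pop r3=0xa9, sp=0xe2
r0 is caller-saved → body value

REG = 0x42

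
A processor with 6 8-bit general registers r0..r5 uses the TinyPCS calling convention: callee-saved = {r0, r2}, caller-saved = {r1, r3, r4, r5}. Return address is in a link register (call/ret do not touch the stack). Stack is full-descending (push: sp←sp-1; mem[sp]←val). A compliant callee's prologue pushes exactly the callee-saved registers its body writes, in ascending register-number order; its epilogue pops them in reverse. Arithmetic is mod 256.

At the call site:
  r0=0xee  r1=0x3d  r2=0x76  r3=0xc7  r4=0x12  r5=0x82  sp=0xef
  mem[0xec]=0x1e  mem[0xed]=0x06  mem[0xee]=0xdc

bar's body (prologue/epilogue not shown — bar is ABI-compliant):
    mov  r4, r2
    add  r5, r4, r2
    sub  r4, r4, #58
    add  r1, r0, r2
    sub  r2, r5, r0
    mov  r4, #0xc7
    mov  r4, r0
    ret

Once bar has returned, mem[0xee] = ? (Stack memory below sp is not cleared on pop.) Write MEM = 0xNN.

prologue: push r2 -> mem[0xee]=0x76, sp=0xee
body[0] mov  r4, r2 -> r4=0x76
body[1] add  r5, r4, r2 -> r5=0xec
body[2] sub  r4, r4, #58 -> r4=0x3c
body[3] add  r1, r0, r2 -> r1=0x64
body[4] sub  r2, r5, r0 -> r2=0xfe
body[5] mov  r4, #0xc7 -> r4=0xc7
body[6] mov  r4, r0 -> r4=0xee
epilogue: pop r2=0x76, sp=0xef
prologue pushed ['r2'] at ['0xee']

MEM = 0x76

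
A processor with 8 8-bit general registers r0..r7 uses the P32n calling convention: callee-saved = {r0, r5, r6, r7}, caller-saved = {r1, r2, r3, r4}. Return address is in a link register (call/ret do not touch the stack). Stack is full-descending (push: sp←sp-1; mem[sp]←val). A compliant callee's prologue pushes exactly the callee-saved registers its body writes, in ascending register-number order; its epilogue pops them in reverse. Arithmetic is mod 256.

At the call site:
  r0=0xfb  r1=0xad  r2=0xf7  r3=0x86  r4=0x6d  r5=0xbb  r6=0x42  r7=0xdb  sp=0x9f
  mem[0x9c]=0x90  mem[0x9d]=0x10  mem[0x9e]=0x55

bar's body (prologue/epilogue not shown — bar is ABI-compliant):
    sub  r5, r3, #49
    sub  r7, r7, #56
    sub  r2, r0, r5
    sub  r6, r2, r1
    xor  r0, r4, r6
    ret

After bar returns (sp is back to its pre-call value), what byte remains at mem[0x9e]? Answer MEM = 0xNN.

prologue: push r0 → mem[0x9e]=0xfb, sp=0x9e
prologue: push r5 → mem[0x9d]=0xbb, sp=0x9d
prologue: push r6 → mem[0x9c]=0x42, sp=0x9c
prologue: push r7 → mem[0x9b]=0xdb, sp=0x9b
body[0] sub  r5, r3, #49 → r5=0x55
body[1] sub  r7, r7, #56 → r7=0xa3
body[2] sub  r2, r0, r5 → r2=0xa6
body[3] sub  r6, r2, r1 → r6=0xf9
body[4] xor  r0, r4, r6 → r0=0x94
epilogue: pop r7=0xdb, sp=0x9c
epilogue: pop r6=0x42, sp=0x9d
epilogue: pop r5=0xbb, sp=0x9e
epilogue: pop r0=0xfb, sp=0x9f
prologue pushed ['r0', 'r5', 'r6', 'r7'] at ['0x9e', '0x9d', '0x9c', '0x9b']

MEM = 0xfb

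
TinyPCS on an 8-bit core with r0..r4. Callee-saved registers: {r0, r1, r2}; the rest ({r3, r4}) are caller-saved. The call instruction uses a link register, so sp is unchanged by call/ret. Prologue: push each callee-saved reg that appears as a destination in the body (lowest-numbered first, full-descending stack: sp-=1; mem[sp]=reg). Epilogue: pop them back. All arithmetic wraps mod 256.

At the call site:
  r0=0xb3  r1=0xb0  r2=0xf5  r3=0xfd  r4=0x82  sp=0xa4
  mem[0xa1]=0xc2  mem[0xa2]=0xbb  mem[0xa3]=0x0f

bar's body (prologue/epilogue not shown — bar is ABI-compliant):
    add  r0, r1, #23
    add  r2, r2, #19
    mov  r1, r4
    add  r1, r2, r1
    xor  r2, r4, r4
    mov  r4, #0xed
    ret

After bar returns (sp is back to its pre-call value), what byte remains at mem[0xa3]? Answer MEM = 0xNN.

MEM = 0xb3

prologue: push r0 → mem[0xa3]=0xb3, sp=0xa3
prologue: push r1 → mem[0xa2]=0xb0, sp=0xa2
prologue: push r2 → mem[0xa1]=0xf5, sp=0xa1
body[0] add  r0, r1, #23 → r0=0xc7
body[1] add  r2, r2, #19 → r2=0x08
body[2] mov  r1, r4 → r1=0x82
body[3] add  r1, r2, r1 → r1=0x8a
body[4] xor  r2, r4, r4 → r2=0x00
body[5] mov  r4, #0xed → r4=0xed
epilogue: pop r2=0xf5, sp=0xa2
epilogue: pop r1=0xb0, sp=0xa3
epilogue: pop r0=0xb3, sp=0xa4
prologue pushed ['r0', 'r1', 'r2'] at ['0xa3', '0xa2', '0xa1']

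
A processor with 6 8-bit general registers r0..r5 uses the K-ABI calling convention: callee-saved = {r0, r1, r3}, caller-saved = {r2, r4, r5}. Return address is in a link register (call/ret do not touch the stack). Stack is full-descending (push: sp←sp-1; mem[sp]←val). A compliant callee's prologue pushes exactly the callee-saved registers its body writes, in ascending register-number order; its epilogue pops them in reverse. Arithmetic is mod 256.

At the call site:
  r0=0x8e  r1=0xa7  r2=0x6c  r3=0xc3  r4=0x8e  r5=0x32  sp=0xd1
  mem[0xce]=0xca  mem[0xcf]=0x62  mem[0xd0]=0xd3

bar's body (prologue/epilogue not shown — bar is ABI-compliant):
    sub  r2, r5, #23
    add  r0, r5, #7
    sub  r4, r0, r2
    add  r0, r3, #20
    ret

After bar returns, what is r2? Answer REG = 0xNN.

REG = 0x1b

prologue: push r0 -> mem[0xd0]=0x8e, sp=0xd0
body[0] sub  r2, r5, #23 -> r2=0x1b
body[1] add  r0, r5, #7 -> r0=0x39
body[2] sub  r4, r0, r2 -> r4=0x1e
body[3] add  r0, r3, #20 -> r0=0xd7
epilogue: pop r0=0x8e, sp=0xd1
r2 is caller-saved -> body value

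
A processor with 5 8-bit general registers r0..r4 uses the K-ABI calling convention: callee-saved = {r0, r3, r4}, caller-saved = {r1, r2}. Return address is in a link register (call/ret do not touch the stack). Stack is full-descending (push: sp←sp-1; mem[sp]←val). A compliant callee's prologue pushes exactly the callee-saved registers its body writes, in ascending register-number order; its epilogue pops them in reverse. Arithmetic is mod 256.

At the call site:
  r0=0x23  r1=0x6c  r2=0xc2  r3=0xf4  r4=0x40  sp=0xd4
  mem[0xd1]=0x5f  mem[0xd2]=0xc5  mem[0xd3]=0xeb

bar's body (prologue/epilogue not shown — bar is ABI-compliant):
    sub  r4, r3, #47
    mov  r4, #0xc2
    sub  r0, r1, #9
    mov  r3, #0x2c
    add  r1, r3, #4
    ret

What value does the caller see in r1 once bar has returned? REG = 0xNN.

REG = 0x30

prologue: push r0 -> mem[0xd3]=0x23, sp=0xd3
prologue: push r3 -> mem[0xd2]=0xf4, sp=0xd2
prologue: push r4 -> mem[0xd1]=0x40, sp=0xd1
body[0] sub  r4, r3, #47 -> r4=0xc5
body[1] mov  r4, #0xc2 -> r4=0xc2
body[2] sub  r0, r1, #9 -> r0=0x63
body[3] mov  r3, #0x2c -> r3=0x2c
body[4] add  r1, r3, #4 -> r1=0x30
epilogue: pop r4=0x40, sp=0xd2
epilogue: pop r3=0xf4, sp=0xd3
epilogue: pop r0=0x23, sp=0xd4
r1 is caller-saved -> body value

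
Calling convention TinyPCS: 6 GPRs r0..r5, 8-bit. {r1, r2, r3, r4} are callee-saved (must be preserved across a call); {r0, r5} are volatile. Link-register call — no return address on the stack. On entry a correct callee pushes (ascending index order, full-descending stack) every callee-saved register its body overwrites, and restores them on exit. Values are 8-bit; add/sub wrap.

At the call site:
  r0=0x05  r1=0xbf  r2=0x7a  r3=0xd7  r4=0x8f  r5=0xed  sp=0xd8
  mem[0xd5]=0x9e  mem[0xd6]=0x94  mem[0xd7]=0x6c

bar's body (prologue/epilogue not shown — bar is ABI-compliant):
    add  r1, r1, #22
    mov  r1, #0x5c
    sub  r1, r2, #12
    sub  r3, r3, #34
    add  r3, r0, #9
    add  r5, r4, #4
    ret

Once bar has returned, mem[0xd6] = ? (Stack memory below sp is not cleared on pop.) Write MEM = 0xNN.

MEM = 0xd7

prologue: push r1 → mem[0xd7]=0xbf, sp=0xd7
prologue: push r3 → mem[0xd6]=0xd7, sp=0xd6
body[0] add  r1, r1, #22 → r1=0xd5
body[1] mov  r1, #0x5c → r1=0x5c
body[2] sub  r1, r2, #12 → r1=0x6e
body[3] sub  r3, r3, #34 → r3=0xb5
body[4] add  r3, r0, #9 → r3=0x0e
body[5] add  r5, r4, #4 → r5=0x93
epilogue: pop r3=0xd7, sp=0xd7
epilogue: pop r1=0xbf, sp=0xd8
prologue pushed ['r1', 'r3'] at ['0xd7', '0xd6']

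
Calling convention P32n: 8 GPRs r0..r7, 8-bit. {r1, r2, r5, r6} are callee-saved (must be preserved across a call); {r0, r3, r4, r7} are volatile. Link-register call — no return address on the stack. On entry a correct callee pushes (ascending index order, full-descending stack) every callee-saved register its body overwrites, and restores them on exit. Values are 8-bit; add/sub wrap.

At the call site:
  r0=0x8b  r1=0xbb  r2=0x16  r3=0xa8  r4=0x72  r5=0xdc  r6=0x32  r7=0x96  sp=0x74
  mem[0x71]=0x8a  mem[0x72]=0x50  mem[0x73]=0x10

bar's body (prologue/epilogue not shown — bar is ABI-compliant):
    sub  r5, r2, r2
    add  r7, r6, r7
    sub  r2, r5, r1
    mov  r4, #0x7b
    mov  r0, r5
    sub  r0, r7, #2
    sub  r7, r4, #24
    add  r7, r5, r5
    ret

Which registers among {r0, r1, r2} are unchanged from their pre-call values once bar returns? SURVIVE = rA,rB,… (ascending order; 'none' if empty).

SURVIVE = r1,r2

prologue: push r2 -> mem[0x73]=0x16, sp=0x73
prologue: push r5 -> mem[0x72]=0xdc, sp=0x72
body[0] sub  r5, r2, r2 -> r5=0x00
body[1] add  r7, r6, r7 -> r7=0xc8
body[2] sub  r2, r5, r1 -> r2=0x45
body[3] mov  r4, #0x7b -> r4=0x7b
body[4] mov  r0, r5 -> r0=0x00
body[5] sub  r0, r7, #2 -> r0=0xc6
body[6] sub  r7, r4, #24 -> r7=0x63
body[7] add  r7, r5, r5 -> r7=0x00
epilogue: pop r5=0xdc, sp=0x73
epilogue: pop r2=0x16, sp=0x74
r0: caller-saved, written=True
r1: callee-saved, written=False
r2: callee-saved, written=True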